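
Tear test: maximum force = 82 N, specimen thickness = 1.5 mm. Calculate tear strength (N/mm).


Tear strength = force / thickness
Tear = 82 / 1.5 = 54.7 N/mm


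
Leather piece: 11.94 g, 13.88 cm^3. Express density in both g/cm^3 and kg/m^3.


0.860 g/cm^3
860 kg/m^3

Density = 11.94 / 13.88 = 0.860 g/cm^3
Convert: 0.860 x 1000 = 860 kg/m^3


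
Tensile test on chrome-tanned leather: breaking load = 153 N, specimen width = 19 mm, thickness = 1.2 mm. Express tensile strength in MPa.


6.71 MPa

Cross-section = 19 x 1.2 = 22.8 mm^2
TS = 153 / 22.8 = 6.71 MPa
(1 N/mm^2 = 1 MPa)


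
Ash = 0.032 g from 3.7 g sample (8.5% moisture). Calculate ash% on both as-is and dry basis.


As-is ash% = 0.032 / 3.7 x 100 = 0.86%
Dry mass = 3.7 x (100 - 8.5) / 100 = 3.3855 g
Dry-basis ash% = 0.032 / 3.3855 x 100 = 0.95%


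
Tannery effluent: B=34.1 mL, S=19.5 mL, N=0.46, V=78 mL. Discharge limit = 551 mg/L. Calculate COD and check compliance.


COD = (34.1 - 19.5) x 0.46 x 8000 / 78 = 688.8 mg/L
Limit: 551 mg/L
Compliant: No


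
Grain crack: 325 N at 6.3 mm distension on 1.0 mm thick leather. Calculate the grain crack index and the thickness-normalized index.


Crack index = 325 / 6.3 = 51.6 N/mm
Normalized = 51.6 / 1.0 = 51.6 N/mm per mm


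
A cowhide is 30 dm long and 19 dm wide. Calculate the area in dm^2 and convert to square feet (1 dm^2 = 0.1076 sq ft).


570 dm^2
61.33 sq ft


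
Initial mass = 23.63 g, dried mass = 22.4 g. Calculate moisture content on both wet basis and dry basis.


Wet basis = 5.2%
Dry basis = 5.5%

Moisture lost = 23.63 - 22.4 = 1.23 g
Wet basis MC = 1.23 / 23.63 x 100 = 5.2%
Dry basis MC = 1.23 / 22.4 x 100 = 5.5%


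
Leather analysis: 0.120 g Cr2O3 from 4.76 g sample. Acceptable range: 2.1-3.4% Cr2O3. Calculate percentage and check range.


Cr2O3 = 2.52%
Within range: Yes

Cr2O3% = 0.120 / 4.76 x 100 = 2.52%
Acceptable range: 2.1 to 3.4%
Within range: Yes


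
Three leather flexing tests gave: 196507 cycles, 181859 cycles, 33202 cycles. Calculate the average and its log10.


Average = 137189 cycles
log10 = 5.14

Average = (196507 + 181859 + 33202) / 3 = 137189 cycles
log10(137189) = 5.14


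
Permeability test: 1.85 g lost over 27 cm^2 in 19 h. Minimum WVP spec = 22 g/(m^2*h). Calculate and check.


WVP = 36.06 g/(m^2*h)
Meets specification: Yes


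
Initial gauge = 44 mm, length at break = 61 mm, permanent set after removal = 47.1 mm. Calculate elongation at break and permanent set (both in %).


Elongation at break = (61 - 44) / 44 x 100 = 38.6%
Permanent set = (47.1 - 44) / 44 x 100 = 7.0%


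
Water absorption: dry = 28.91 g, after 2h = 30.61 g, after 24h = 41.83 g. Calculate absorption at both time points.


2h absorption = 5.9%
24h absorption = 44.7%

WA (2h) = (30.61 - 28.91) / 28.91 x 100 = 5.9%
WA (24h) = (41.83 - 28.91) / 28.91 x 100 = 44.7%


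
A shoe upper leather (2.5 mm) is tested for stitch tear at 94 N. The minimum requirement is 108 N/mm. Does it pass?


STS = 94 / 2.5 = 37.6 N/mm
Minimum required: 108 N/mm
Passes: No


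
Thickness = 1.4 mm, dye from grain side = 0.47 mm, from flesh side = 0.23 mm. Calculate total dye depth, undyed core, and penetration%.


Total dyed = 0.47 + 0.23 = 0.70 mm
Undyed core = 1.4 - 0.70 = 0.70 mm
Penetration = 0.70 / 1.4 x 100 = 50.0%


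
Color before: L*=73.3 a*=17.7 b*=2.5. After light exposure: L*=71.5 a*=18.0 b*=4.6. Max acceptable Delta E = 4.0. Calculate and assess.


dL = -1.8, da = 0.3, db = 2.1
dE = sqrt((-1.8)^2 + (0.3)^2 + (2.1)^2) = 2.78
Max = 4.0
Passes: Yes


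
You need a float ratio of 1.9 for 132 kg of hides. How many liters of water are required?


250.8 L


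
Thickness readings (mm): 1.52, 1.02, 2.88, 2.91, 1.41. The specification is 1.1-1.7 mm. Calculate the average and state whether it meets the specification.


Average = 1.95 mm
Within specification: No

Sum = 9.74
Average = 9.74 / 5 = 1.95 mm
Specification range: 1.1 to 1.7 mm
Within spec: No


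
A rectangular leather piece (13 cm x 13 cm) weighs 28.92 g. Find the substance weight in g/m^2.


1711.2 g/m^2

Area = 13 x 13 = 169 cm^2
SW = 28.92 / 169 x 10000 = 1711.2 g/m^2


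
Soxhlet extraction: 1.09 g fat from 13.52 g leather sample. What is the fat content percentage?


8.1%

Fat content = 1.09 / 13.52 x 100
Fat = 8.1%


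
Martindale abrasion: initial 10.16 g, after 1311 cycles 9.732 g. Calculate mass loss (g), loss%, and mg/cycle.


Mass loss = 0.428 g
Loss = 4.21%
Rate = 0.326 mg/cycle


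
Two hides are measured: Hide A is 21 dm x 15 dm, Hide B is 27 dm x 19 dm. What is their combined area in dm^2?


Hide A area = 21 x 15 = 315 dm^2
Hide B area = 27 x 19 = 513 dm^2
Total = 315 + 513 = 828 dm^2


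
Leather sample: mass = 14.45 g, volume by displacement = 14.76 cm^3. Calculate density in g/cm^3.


Density = mass / volume
Density = 14.45 / 14.76 = 0.979 g/cm^3


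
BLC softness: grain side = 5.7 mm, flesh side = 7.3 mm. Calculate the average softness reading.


6.50 mm


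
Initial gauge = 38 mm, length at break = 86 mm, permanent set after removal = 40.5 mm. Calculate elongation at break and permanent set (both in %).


Elongation at break = 126.3%
Permanent set = 6.6%


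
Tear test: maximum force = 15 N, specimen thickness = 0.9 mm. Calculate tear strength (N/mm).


16.7 N/mm


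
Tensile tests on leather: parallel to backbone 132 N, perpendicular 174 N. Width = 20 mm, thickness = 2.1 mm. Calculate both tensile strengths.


Area = 20 x 2.1 = 42.0 mm^2
TS (parallel) = 132 / 42.0 = 3.14 N/mm^2
TS (perpendicular) = 174 / 42.0 = 4.14 N/mm^2


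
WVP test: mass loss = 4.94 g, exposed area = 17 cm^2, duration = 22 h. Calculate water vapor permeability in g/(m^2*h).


WVP = mass_loss / (area x time) x 10000
WVP = 4.94 / (17 x 22) x 10000
WVP = 4.94 / 374 x 10000 = 132.09 g/(m^2*h)


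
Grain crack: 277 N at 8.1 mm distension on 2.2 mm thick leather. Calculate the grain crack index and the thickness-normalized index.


Crack index = 34.2 N/mm
Normalized index = 15.5 N/mm per mm

Crack index = 277 / 8.1 = 34.2 N/mm
Normalized = 34.2 / 2.2 = 15.5 N/mm per mm


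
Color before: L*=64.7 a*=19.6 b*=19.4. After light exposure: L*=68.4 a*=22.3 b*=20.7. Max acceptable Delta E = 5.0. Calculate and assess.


dL = 3.7, da = 2.7, db = 1.3
dE = sqrt((3.7)^2 + (2.7)^2 + (1.3)^2) = 4.76
Max = 5.0
Passes: Yes


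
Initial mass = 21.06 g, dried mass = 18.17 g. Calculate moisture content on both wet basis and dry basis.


Moisture lost = 21.06 - 18.17 = 2.89 g
Wet basis MC = 2.89 / 21.06 x 100 = 13.7%
Dry basis MC = 2.89 / 18.17 x 100 = 15.9%


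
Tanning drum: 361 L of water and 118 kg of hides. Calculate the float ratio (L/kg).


3.1


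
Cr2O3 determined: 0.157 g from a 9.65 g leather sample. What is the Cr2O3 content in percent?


1.63%

Cr2O3% = 0.157 / 9.65 x 100
Cr2O3% = 1.63%


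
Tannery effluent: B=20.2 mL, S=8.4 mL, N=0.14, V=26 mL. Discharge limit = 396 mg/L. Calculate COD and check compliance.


COD = (20.2 - 8.4) x 0.14 x 8000 / 26 = 508.3 mg/L
Limit: 396 mg/L
Compliant: No


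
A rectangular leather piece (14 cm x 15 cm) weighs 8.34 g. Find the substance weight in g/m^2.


397.1 g/m^2

Area = 14 x 15 = 210 cm^2
SW = 8.34 / 210 x 10000 = 397.1 g/m^2


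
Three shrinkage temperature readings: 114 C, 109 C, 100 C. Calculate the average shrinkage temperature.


Average = (114 + 109 + 100) / 3
Average = 323 / 3 = 107.7 C


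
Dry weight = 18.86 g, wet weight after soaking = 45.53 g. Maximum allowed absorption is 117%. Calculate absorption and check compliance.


WA = (45.53 - 18.86) / 18.86 x 100 = 141.4%
Maximum allowed: 117%
Compliant: No


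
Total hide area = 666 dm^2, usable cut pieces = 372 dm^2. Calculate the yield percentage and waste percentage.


Yield = 372 / 666 x 100 = 55.9%
Waste = 666 - 372 = 294 dm^2
Waste% = 100 - 55.9 = 44.1%


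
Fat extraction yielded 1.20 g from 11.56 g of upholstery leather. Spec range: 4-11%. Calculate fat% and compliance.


Fat% = 1.20 / 11.56 x 100 = 10.4%
Spec range: 4-11%
Compliant: Yes


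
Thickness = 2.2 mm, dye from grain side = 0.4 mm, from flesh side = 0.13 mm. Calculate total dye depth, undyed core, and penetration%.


Total dyed = 0.53 mm
Undyed core = 1.67 mm
Penetration = 24.1%


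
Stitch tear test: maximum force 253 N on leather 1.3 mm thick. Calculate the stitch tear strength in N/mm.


Stitch tear strength = force / thickness
STS = 253 / 1.3 = 194.6 N/mm


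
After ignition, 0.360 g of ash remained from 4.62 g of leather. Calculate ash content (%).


7.79%


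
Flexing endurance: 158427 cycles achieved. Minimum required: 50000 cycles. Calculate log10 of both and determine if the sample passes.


Achieved: log10 = 5.20
Required: log10 = 4.70
Passes: Yes


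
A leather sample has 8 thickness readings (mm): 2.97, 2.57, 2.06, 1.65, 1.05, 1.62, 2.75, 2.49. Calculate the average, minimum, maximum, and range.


Sum = 17.16
Average = 17.16 / 8 = 2.15 mm
Minimum = 1.05 mm
Maximum = 2.97 mm
Range = 2.97 - 1.05 = 1.92 mm


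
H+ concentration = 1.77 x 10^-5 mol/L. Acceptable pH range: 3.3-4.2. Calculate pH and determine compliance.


pH = -log10(1.77 x 10^-5) = 4.75
Range: 3.3 to 4.2
Compliant: No


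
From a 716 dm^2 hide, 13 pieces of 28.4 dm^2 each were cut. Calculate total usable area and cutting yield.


Total usable = 13 x 28.4 = 369.2 dm^2
Yield = 369.2 / 716 x 100 = 51.6%


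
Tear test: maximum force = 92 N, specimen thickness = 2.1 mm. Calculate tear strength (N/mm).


Tear strength = force / thickness
Tear = 92 / 2.1 = 43.8 N/mm


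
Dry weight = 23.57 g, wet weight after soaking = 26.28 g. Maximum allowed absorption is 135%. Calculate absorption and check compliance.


Absorption = 11.5%
Compliant: Yes


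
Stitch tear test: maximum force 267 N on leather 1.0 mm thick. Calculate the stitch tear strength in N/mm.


Stitch tear strength = force / thickness
STS = 267 / 1.0 = 267.0 N/mm


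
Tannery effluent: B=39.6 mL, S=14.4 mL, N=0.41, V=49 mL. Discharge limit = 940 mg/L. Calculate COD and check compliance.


COD = 1686.9 mg/L
Compliant: No


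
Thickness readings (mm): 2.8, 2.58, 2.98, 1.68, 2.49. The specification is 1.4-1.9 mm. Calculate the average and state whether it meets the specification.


Average = 2.51 mm
Within specification: No


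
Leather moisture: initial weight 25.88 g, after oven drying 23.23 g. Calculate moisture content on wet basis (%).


Moisture = 25.88 - 23.23 = 2.65 g
MC = 2.65 / 25.88 x 100 = 10.2%


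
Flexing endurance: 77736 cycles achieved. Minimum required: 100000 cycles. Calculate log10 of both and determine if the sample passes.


Achieved: log10 = 4.89
Required: log10 = 5.00
Passes: No


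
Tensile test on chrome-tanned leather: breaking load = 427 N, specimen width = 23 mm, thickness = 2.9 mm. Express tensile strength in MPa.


6.40 MPa


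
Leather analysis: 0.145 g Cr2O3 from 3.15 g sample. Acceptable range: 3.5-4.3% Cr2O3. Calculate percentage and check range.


Cr2O3% = 0.145 / 3.15 x 100 = 4.60%
Acceptable range: 3.5 to 4.3%
Within range: No


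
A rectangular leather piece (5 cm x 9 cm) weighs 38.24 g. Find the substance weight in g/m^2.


8497.8 g/m^2


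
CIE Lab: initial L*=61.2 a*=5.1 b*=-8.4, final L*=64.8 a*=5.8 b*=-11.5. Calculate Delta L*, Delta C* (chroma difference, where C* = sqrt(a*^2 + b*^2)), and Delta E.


Delta L* = 3.6
Delta C* = 3.05
Delta E = 4.80


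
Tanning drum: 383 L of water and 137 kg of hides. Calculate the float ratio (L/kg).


2.8


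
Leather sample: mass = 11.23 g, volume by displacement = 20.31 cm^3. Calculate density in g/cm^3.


0.553 g/cm^3


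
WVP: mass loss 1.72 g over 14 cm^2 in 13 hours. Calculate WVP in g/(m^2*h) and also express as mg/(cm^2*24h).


WVP = 1.72 / (14 x 13) x 10000 = 94.51 g/(m^2*h)
Mass loss in mg = 1.72 x 1000 = 1720 mg
Per cm^2 per 24h in mg: 1720 x 24 / (14 x 13) = 41280 / 182 = 226.81 mg/(cm^2*24h)


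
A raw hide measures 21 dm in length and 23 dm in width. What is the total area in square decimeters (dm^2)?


Area = length x width
Area = 21 x 23 = 483 dm^2


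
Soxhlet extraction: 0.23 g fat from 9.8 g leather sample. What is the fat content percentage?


Fat content = 0.23 / 9.8 x 100
Fat = 2.3%


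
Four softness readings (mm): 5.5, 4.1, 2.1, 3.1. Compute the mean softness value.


3.70 mm

Sum = 5.5 + 4.1 + 2.1 + 3.1
Mean = 14.8 / 4 = 3.70 mm


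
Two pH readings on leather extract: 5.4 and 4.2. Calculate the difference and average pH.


Difference = 1.2
Average pH = 4.80


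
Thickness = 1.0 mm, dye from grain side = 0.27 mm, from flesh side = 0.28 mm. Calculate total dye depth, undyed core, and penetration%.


Total dyed = 0.55 mm
Undyed core = 0.45 mm
Penetration = 55.0%


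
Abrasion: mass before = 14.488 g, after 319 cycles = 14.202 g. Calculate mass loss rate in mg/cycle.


Mass loss = 14.488 - 14.202 = 0.286 g
Rate = 0.286 / 319 x 1000 = 0.897 mg/cycle


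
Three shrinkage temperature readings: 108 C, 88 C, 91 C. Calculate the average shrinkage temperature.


Average = (108 + 88 + 91) / 3
Average = 287 / 3 = 95.7 C


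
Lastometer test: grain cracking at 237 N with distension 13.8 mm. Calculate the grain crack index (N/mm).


Grain crack index = force / distension
Index = 237 / 13.8 = 17.2 N/mm


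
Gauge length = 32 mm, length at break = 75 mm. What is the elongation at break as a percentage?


Extension = 75 - 32 = 43 mm
Elongation = 43 / 32 x 100 = 134.4%


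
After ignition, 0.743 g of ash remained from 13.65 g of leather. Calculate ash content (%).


5.44%

Ash% = 0.743 / 13.65 x 100
Ash% = 5.44%


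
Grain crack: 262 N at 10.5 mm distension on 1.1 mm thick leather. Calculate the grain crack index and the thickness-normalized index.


Crack index = 25.0 N/mm
Normalized index = 22.7 N/mm per mm


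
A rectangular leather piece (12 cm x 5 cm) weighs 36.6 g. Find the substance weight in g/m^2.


6100.0 g/m^2


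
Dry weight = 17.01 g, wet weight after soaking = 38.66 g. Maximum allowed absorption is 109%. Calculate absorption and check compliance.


Absorption = 127.3%
Compliant: No

WA = (38.66 - 17.01) / 17.01 x 100 = 127.3%
Maximum allowed: 109%
Compliant: No


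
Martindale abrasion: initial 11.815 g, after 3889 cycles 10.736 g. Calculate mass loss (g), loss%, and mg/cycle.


Loss = 11.815 - 10.736 = 1.079 g
Loss% = 1.079 / 11.815 x 100 = 9.13%
Rate = 1.079 / 3889 x 1000 = 0.277 mg/cycle


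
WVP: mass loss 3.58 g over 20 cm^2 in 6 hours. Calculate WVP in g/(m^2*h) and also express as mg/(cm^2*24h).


WVP = 3.58 / (20 x 6) x 10000 = 298.33 g/(m^2*h)
Mass loss in mg = 3.58 x 1000 = 3580 mg
Per cm^2 per 24h in mg: 3580 x 24 / (20 x 6) = 85920 / 120 = 716.00 mg/(cm^2*24h)


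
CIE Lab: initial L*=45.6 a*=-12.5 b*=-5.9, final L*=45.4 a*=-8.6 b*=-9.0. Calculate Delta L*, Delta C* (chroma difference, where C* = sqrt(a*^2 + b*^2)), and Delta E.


Delta L* = -0.2
Delta C* = -1.37
Delta E = 4.99


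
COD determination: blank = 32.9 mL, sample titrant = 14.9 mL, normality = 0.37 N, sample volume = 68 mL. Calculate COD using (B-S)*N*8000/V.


COD = (32.9 - 14.9) x 0.37 x 8000 / 68
COD = 18.0 x 0.37 x 8000 / 68
COD = 783.5 mg/L


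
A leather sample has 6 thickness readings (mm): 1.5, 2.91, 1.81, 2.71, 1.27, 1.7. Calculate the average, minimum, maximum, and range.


Sum = 11.90
Average = 11.90 / 6 = 1.98 mm
Minimum = 1.27 mm
Maximum = 2.91 mm
Range = 2.91 - 1.27 = 1.64 mm


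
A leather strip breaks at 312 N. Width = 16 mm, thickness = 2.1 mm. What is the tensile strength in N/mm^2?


9.29 N/mm^2

Cross-sectional area = 16 x 2.1 = 33.6 mm^2
Tensile strength = 312 / 33.6 = 9.29 N/mm^2


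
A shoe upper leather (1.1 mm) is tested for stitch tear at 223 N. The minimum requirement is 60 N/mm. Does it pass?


STS = 202.7 N/mm
Passes: Yes

STS = 223 / 1.1 = 202.7 N/mm
Minimum required: 60 N/mm
Passes: Yes


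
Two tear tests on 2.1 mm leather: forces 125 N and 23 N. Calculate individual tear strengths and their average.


Tear 1 = 125 / 2.1 = 59.5 N/mm
Tear 2 = 23 / 2.1 = 11.0 N/mm
Average = (59.5 + 11.0) / 2 = 35.3 N/mm


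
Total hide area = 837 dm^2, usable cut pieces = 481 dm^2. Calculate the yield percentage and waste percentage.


Yield = 481 / 837 x 100 = 57.5%
Waste = 837 - 481 = 356 dm^2
Waste% = 100 - 57.5 = 42.5%


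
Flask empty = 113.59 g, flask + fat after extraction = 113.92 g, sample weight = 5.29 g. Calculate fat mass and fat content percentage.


Fat mass = 113.92 - 113.59 = 0.33 g
Fat% = 0.33 / 5.29 x 100 = 6.2%


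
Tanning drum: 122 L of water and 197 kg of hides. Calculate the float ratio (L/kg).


Float ratio = water / hide weight
Ratio = 122 / 197 = 0.6


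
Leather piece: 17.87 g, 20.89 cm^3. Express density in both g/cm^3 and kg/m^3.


0.855 g/cm^3
855 kg/m^3

Density = 17.87 / 20.89 = 0.855 g/cm^3
Convert: 0.855 x 1000 = 855 kg/m^3


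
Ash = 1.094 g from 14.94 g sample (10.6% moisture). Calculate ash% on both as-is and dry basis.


As-is ash% = 1.094 / 14.94 x 100 = 7.32%
Dry mass = 14.94 x (100 - 10.6) / 100 = 13.35636 g
Dry-basis ash% = 1.094 / 13.35636 x 100 = 8.19%


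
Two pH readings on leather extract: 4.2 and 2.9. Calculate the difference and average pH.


Difference = |4.2 - 2.9| = 1.3
Average = (4.2 + 2.9) / 2 = 3.55


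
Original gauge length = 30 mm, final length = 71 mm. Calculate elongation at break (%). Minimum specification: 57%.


Extension = 71 - 30 = 41 mm
Elongation = 41 / 30 x 100 = 136.7%
Minimum required: 57%
Meets specification: Yes


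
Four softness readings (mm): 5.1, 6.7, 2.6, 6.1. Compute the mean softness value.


5.13 mm

Sum = 5.1 + 6.7 + 2.6 + 6.1
Mean = 20.5 / 4 = 5.13 mm


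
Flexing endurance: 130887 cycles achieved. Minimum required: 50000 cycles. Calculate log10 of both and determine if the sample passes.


log10(130887) = 5.12
log10(50000) = 4.70
Passes: Yes


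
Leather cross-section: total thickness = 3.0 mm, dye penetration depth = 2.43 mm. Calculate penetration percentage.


Penetration% = 2.43 / 3.0 x 100
Penetration = 81.0%


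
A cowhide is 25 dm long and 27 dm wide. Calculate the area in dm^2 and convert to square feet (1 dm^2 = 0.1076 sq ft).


675 dm^2
72.63 sq ft


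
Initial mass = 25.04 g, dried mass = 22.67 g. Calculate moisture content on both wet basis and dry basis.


Moisture lost = 25.04 - 22.67 = 2.37 g
Wet basis MC = 2.37 / 25.04 x 100 = 9.5%
Dry basis MC = 2.37 / 22.67 x 100 = 10.5%


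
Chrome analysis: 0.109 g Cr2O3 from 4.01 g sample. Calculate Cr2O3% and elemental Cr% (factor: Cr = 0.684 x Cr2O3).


Cr2O3% = 0.109 / 4.01 x 100 = 2.72%
Cr% = 2.72 x 0.684 = 1.86%


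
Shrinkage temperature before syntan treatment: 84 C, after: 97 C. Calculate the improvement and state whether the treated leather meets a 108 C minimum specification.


Improvement = 97 - 84 = 13 C
Spec check: 97 C >= 108 C? No


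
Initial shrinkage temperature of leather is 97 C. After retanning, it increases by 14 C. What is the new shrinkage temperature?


111 C

New Ts = 97 + 14 = 111 C


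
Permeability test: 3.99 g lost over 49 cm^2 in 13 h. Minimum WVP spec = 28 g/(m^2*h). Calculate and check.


WVP = 3.99 / (49 x 13) x 10000 = 62.64 g/(m^2*h)
Minimum: 28 g/(m^2*h)
Meets spec: Yes


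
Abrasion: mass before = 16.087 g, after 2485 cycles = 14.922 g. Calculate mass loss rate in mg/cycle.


0.469 mg/cycle


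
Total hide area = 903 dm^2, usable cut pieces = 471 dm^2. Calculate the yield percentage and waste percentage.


Yield = 52.2%
Waste = 47.8%


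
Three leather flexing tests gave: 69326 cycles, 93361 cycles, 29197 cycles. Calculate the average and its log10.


Average = (69326 + 93361 + 29197) / 3 = 63961 cycles
log10(63961) = 4.81


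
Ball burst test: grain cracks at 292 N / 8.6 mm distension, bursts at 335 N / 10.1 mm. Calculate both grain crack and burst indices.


Crack index = 34.0 N/mm
Burst index = 33.2 N/mm

Crack index = 292 / 8.6 = 34.0 N/mm
Burst index = 335 / 10.1 = 33.2 N/mm


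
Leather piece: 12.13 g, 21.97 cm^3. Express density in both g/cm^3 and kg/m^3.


0.552 g/cm^3
552 kg/m^3

Density = 12.13 / 21.97 = 0.552 g/cm^3
Convert: 0.552 x 1000 = 552 kg/m^3


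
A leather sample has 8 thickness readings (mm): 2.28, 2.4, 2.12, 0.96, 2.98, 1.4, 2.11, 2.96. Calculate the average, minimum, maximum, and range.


Average = 2.15 mm
Min = 0.96 mm
Max = 2.98 mm
Range = 2.02 mm


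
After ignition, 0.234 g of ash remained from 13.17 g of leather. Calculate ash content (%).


1.78%


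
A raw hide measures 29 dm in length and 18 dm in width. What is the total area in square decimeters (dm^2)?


522 dm^2

Area = length x width
Area = 29 x 18 = 522 dm^2


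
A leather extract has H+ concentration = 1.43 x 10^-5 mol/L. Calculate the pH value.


pH = 4.84

pH = -log10[H+]
pH = -log10(1.43 x 10^-5) = 4.84


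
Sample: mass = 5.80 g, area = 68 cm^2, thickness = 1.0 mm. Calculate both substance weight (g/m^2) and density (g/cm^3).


Substance weight = 852.9 g/m^2
Density = 0.853 g/cm^3

SW = 5.80 / 68 x 10000 = 852.9 g/m^2
Volume = 68 x 1.0 / 10 = 6.80 cm^3
Density = 5.80 / 6.80 = 0.853 g/cm^3


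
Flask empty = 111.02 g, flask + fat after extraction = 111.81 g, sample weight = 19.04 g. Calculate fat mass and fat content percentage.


Fat mass = 111.81 - 111.02 = 0.79 g
Fat% = 0.79 / 19.04 x 100 = 4.1%


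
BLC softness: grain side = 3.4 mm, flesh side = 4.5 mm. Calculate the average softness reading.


3.95 mm


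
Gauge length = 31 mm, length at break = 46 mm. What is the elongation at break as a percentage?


48.4%

Extension = 46 - 31 = 15 mm
Elongation = 15 / 31 x 100 = 48.4%


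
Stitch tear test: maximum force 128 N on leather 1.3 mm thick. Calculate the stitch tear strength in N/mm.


98.5 N/mm

Stitch tear strength = force / thickness
STS = 128 / 1.3 = 98.5 N/mm


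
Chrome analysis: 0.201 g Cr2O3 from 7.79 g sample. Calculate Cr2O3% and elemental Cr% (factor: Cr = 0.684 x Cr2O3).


Cr2O3% = 0.201 / 7.79 x 100 = 2.58%
Cr% = 2.58 x 0.684 = 1.76%


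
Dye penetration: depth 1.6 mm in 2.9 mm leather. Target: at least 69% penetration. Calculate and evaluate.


Penetration = 55.2%
Meets target: No


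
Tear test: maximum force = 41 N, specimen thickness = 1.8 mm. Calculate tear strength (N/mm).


22.8 N/mm

Tear strength = force / thickness
Tear = 41 / 1.8 = 22.8 N/mm


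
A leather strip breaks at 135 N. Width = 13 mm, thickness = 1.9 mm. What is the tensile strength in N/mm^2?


Cross-sectional area = 13 x 1.9 = 24.7 mm^2
Tensile strength = 135 / 24.7 = 5.47 N/mm^2


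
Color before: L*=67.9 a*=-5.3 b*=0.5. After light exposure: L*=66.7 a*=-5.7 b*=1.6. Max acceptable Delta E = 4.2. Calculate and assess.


dL = -1.2, da = -0.4, db = 1.1
dE = sqrt((-1.2)^2 + (-0.4)^2 + (1.1)^2) = 1.68
Max = 4.2
Passes: Yes


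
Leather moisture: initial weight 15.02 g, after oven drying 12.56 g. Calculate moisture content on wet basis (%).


16.4%


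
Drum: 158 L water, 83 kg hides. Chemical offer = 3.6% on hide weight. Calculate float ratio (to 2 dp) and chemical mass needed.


Float ratio = 158 / 83 = 1.90
Chemical = 83 x 3.6 / 100 = 2.988 kg


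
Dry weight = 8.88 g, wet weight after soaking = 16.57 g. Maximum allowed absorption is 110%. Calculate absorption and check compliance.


Absorption = 86.6%
Compliant: Yes


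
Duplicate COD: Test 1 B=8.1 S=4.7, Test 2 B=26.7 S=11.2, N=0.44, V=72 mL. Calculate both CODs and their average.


COD1 = (8.1 - 4.7) x 0.44 x 8000 / 72 = 166.2 mg/L
COD2 = (26.7 - 11.2) x 0.44 x 8000 / 72 = 757.8 mg/L
Average = (166.2 + 757.8) / 2 = 462.0 mg/L


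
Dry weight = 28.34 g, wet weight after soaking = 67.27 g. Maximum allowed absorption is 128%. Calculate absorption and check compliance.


Absorption = 137.4%
Compliant: No


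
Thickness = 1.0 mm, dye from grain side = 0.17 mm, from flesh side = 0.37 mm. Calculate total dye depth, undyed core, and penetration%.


Total dyed = 0.54 mm
Undyed core = 0.46 mm
Penetration = 54.0%

Total dyed = 0.17 + 0.37 = 0.54 mm
Undyed core = 1.0 - 0.54 = 0.46 mm
Penetration = 0.54 / 1.0 x 100 = 54.0%


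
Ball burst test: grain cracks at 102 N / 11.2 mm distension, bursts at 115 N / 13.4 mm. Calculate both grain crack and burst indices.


Crack index = 102 / 11.2 = 9.1 N/mm
Burst index = 115 / 13.4 = 8.6 N/mm


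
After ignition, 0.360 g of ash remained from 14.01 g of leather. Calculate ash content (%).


Ash% = 0.360 / 14.01 x 100
Ash% = 2.57%


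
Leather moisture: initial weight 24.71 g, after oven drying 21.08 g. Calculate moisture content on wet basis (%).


14.7%


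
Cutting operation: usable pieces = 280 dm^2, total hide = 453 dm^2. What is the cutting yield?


Yield = usable / total x 100
Yield = 280 / 453 x 100 = 61.8%


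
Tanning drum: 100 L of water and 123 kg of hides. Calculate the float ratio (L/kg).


Float ratio = water / hide weight
Ratio = 100 / 123 = 0.8


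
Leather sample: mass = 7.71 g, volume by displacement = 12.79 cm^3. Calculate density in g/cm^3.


Density = mass / volume
Density = 7.71 / 12.79 = 0.603 g/cm^3


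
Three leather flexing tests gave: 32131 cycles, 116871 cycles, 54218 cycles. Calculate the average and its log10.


Average = 67740 cycles
log10 = 4.83

Average = (32131 + 116871 + 54218) / 3 = 67740 cycles
log10(67740) = 4.83


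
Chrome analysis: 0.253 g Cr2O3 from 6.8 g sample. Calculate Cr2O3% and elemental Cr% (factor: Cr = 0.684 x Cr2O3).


Cr2O3% = 0.253 / 6.8 x 100 = 3.72%
Cr% = 3.72 x 0.684 = 2.54%


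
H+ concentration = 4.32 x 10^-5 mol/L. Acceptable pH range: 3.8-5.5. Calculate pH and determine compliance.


pH = 4.36
Compliant: Yes

pH = -log10(4.32 x 10^-5) = 4.36
Range: 3.8 to 5.5
Compliant: Yes


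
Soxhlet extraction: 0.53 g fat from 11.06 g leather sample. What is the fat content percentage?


Fat content = 0.53 / 11.06 x 100
Fat = 4.8%


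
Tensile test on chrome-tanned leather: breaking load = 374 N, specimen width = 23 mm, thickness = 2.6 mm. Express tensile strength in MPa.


6.25 MPa


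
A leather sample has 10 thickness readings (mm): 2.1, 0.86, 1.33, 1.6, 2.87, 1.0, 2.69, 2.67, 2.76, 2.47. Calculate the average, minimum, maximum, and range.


Average = 2.04 mm
Min = 0.86 mm
Max = 2.87 mm
Range = 2.01 mm


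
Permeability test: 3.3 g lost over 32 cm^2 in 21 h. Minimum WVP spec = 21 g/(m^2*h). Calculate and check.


WVP = 49.11 g/(m^2*h)
Meets specification: Yes

WVP = 3.3 / (32 x 21) x 10000 = 49.11 g/(m^2*h)
Minimum: 21 g/(m^2*h)
Meets spec: Yes


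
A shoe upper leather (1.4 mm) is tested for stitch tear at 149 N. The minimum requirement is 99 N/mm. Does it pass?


STS = 106.4 N/mm
Passes: Yes

STS = 149 / 1.4 = 106.4 N/mm
Minimum required: 99 N/mm
Passes: Yes


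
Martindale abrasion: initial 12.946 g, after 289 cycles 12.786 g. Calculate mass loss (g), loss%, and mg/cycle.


Mass loss = 0.160 g
Loss = 1.24%
Rate = 0.554 mg/cycle

Loss = 12.946 - 12.786 = 0.160 g
Loss% = 0.160 / 12.946 x 100 = 1.24%
Rate = 0.160 / 289 x 1000 = 0.554 mg/cycle


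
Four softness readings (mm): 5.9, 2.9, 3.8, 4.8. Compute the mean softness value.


Sum = 5.9 + 2.9 + 3.8 + 4.8
Mean = 17.4 / 4 = 4.35 mm


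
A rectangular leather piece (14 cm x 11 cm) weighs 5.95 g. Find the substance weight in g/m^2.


386.4 g/m^2


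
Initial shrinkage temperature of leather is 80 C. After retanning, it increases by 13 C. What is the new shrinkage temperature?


New Ts = 80 + 13 = 93 C


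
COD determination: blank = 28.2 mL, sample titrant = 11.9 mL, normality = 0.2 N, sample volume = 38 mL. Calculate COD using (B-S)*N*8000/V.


COD = (28.2 - 11.9) x 0.2 x 8000 / 38
COD = 16.3 x 0.2 x 8000 / 38
COD = 686.3 mg/L


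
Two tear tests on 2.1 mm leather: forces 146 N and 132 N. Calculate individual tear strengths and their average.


Tear 1 = 69.5 N/mm
Tear 2 = 62.9 N/mm
Average = 66.2 N/mm

Tear 1 = 146 / 2.1 = 69.5 N/mm
Tear 2 = 132 / 2.1 = 62.9 N/mm
Average = (69.5 + 62.9) / 2 = 66.2 N/mm


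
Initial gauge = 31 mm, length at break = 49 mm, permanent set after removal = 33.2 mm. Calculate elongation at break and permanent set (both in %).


Elongation at break = 58.1%
Permanent set = 7.1%

Elongation at break = (49 - 31) / 31 x 100 = 58.1%
Permanent set = (33.2 - 31) / 31 x 100 = 7.1%


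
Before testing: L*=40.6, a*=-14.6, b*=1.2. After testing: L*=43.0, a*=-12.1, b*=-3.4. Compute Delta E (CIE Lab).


Delta E = 5.76

dL = 43.0 - 40.6 = 2.4
da = -12.1 - (-14.6) = 2.5
db = -3.4 - 1.2 = -4.6
dE = sqrt((2.4)^2 + (2.5)^2 + (-4.6)^2) = 5.76


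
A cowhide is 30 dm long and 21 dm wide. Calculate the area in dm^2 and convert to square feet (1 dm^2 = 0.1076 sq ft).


630 dm^2
67.79 sq ft


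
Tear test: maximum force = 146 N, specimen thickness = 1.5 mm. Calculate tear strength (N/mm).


97.3 N/mm


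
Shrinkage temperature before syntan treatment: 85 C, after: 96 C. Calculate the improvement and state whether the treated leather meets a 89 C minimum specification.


Improvement = 11 C
Meets 89 C spec: Yes

Improvement = 96 - 85 = 11 C
Spec check: 96 C >= 89 C? Yes


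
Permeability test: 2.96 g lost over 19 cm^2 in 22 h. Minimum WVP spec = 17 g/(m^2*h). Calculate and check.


WVP = 70.81 g/(m^2*h)
Meets specification: Yes

WVP = 2.96 / (19 x 22) x 10000 = 70.81 g/(m^2*h)
Minimum: 17 g/(m^2*h)
Meets spec: Yes


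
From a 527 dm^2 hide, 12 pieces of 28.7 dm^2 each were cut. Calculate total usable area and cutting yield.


Usable area = 344.4 dm^2
Yield = 65.4%


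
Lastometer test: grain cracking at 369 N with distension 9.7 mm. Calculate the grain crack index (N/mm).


Grain crack index = force / distension
Index = 369 / 9.7 = 38.0 N/mm


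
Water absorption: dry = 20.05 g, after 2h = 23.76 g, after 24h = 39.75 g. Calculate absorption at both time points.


WA (2h) = (23.76 - 20.05) / 20.05 x 100 = 18.5%
WA (24h) = (39.75 - 20.05) / 20.05 x 100 = 98.3%


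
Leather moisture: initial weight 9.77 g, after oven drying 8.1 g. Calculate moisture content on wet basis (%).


17.1%


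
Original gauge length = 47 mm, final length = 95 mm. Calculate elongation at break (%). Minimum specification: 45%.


Elongation = 102.1%
Meets spec: Yes

Extension = 95 - 47 = 48 mm
Elongation = 48 / 47 x 100 = 102.1%
Minimum required: 45%
Meets specification: Yes


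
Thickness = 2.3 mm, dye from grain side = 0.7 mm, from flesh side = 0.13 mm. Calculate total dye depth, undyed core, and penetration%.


Total dyed = 0.7 + 0.13 = 0.83 mm
Undyed core = 2.3 - 0.83 = 1.47 mm
Penetration = 0.83 / 2.3 x 100 = 36.1%


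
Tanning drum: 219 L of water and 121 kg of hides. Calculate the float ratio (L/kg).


Float ratio = water / hide weight
Ratio = 219 / 121 = 1.8


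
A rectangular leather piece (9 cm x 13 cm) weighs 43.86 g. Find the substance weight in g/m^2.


Area = 9 x 13 = 117 cm^2
SW = 43.86 / 117 x 10000 = 3748.7 g/m^2


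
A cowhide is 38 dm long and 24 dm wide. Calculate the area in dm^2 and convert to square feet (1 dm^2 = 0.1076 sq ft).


912 dm^2
98.13 sq ft


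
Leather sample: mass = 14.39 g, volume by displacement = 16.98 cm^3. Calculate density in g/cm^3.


0.847 g/cm^3

Density = mass / volume
Density = 14.39 / 16.98 = 0.847 g/cm^3


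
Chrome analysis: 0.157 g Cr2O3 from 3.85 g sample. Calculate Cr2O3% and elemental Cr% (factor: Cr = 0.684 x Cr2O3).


Cr2O3 = 4.08%
Cr = 2.79%


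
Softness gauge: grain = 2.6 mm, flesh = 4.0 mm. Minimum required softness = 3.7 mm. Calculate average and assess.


Average softness = 3.30 mm
Meets requirement: No

Average = (2.6 + 4.0) / 2 = 3.30 mm
Minimum = 3.7 mm
Meets requirement: No


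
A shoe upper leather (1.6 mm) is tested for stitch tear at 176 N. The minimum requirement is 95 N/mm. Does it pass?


STS = 110.0 N/mm
Passes: Yes


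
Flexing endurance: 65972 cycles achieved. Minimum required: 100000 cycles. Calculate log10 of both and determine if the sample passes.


Achieved: log10 = 4.82
Required: log10 = 5.00
Passes: No

log10(65972) = 4.82
log10(100000) = 5.00
Passes: No


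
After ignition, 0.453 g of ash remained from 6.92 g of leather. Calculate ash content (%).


Ash% = 0.453 / 6.92 x 100
Ash% = 6.55%


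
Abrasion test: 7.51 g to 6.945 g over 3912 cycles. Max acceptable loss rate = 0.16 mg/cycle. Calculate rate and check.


Rate = 0.144 mg/cycle
Passes: Yes

Loss = 7.51 - 6.945 = 0.565 g
Rate = 0.565 g / 3912 cycles x 1000 = 0.144 mg/cycle
Max = 0.16 mg/cycle
Passes: Yes


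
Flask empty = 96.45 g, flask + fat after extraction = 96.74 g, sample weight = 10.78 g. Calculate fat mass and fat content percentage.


Fat mass = 96.74 - 96.45 = 0.29 g
Fat% = 0.29 / 10.78 x 100 = 2.7%


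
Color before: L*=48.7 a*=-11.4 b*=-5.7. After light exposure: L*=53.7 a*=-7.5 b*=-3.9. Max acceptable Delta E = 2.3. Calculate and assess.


Delta E = 6.59
Passes: No

dL = 5.0, da = 3.9, db = 1.8
dE = sqrt((5.0)^2 + (3.9)^2 + (1.8)^2) = 6.59
Max = 2.3
Passes: No


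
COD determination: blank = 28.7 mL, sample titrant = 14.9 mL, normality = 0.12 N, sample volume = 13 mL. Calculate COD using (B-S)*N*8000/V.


COD = (28.7 - 14.9) x 0.12 x 8000 / 13
COD = 13.8 x 0.12 x 8000 / 13
COD = 1019.1 mg/L


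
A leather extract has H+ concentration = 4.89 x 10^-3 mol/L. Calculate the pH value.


pH = 2.31

pH = -log10[H+]
pH = -log10(4.89 x 10^-3) = 2.31


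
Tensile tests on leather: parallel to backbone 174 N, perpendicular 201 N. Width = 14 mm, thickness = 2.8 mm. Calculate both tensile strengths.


Parallel = 4.44 N/mm^2
Perpendicular = 5.13 N/mm^2


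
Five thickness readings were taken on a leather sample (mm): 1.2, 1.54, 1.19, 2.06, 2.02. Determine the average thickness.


1.60 mm


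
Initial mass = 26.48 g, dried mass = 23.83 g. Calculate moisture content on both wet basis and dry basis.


Wet basis = 10.0%
Dry basis = 11.1%

Moisture lost = 26.48 - 23.83 = 2.65 g
Wet basis MC = 2.65 / 26.48 x 100 = 10.0%
Dry basis MC = 2.65 / 23.83 x 100 = 11.1%


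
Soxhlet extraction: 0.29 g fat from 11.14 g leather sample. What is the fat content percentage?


2.6%

Fat content = 0.29 / 11.14 x 100
Fat = 2.6%


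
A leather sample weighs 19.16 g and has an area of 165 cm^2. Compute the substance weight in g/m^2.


1161.2 g/m^2

Substance weight = mass / area x 10000
SW = 19.16 / 165 x 10000
SW = 1161.2 g/m^2


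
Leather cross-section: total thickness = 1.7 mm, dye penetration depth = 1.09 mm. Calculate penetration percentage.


64.1%

Penetration% = 1.09 / 1.7 x 100
Penetration = 64.1%


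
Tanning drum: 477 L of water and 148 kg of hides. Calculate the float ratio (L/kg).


3.2

Float ratio = water / hide weight
Ratio = 477 / 148 = 3.2


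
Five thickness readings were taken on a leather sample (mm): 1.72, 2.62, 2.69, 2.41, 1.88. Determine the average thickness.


Sum = 1.72 + 2.62 + 2.69 + 2.41 + 1.88 = 11.32
Average = 11.32 / 5 = 2.26 mm


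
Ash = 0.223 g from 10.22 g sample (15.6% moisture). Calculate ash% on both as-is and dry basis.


As-is ash = 2.18%
Dry-basis ash = 2.59%

As-is ash% = 0.223 / 10.22 x 100 = 2.18%
Dry mass = 10.22 x (100 - 15.6) / 100 = 8.62568 g
Dry-basis ash% = 0.223 / 8.62568 x 100 = 2.59%


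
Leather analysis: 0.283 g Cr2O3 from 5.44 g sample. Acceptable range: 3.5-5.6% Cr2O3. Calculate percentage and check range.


Cr2O3 = 5.20%
Within range: Yes


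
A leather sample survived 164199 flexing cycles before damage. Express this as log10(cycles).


log10(164199) = 5.22


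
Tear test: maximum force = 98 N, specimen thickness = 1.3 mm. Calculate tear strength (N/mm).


75.4 N/mm


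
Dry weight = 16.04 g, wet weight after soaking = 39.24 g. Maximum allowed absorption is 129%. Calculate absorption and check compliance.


Absorption = 144.6%
Compliant: No

WA = (39.24 - 16.04) / 16.04 x 100 = 144.6%
Maximum allowed: 129%
Compliant: No


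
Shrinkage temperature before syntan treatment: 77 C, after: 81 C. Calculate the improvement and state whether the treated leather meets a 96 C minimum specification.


Improvement = 4 C
Meets 96 C spec: No


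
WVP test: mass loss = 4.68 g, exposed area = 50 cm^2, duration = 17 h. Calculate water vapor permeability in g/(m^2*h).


55.06 g/(m^2*h)


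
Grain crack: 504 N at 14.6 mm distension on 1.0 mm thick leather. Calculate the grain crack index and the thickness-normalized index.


Crack index = 34.5 N/mm
Normalized index = 34.5 N/mm per mm


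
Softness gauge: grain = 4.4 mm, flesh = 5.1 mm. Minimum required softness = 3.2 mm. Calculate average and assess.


Average = (4.4 + 5.1) / 2 = 4.75 mm
Minimum = 3.2 mm
Meets requirement: Yes


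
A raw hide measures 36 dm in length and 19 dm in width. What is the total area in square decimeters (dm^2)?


Area = length x width
Area = 36 x 19 = 684 dm^2


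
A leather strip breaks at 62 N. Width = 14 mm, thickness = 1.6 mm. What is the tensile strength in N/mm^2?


Cross-sectional area = 14 x 1.6 = 22.4 mm^2
Tensile strength = 62 / 22.4 = 2.77 N/mm^2


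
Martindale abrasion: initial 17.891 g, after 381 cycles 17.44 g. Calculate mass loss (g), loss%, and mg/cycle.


Loss = 17.891 - 17.44 = 0.451 g
Loss% = 0.451 / 17.891 x 100 = 2.52%
Rate = 0.451 / 381 x 1000 = 1.184 mg/cycle


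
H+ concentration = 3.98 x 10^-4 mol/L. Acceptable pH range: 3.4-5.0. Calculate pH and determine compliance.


pH = 3.40
Compliant: Yes

pH = -log10(3.98 x 10^-4) = 3.40
Range: 3.4 to 5.0
Compliant: Yes


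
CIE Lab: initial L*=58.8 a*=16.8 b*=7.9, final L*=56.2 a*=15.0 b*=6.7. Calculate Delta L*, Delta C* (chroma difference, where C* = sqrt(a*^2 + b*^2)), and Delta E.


Delta L* = -2.6
Delta C* = -2.14
Delta E = 3.38


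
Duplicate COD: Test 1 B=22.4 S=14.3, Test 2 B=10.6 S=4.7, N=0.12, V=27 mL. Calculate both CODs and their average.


COD1 = (22.4 - 14.3) x 0.12 x 8000 / 27 = 288.0 mg/L
COD2 = (10.6 - 4.7) x 0.12 x 8000 / 27 = 209.8 mg/L
Average = (288.0 + 209.8) / 2 = 248.9 mg/L


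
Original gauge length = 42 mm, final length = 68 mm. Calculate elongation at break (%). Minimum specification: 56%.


Elongation = 61.9%
Meets spec: Yes


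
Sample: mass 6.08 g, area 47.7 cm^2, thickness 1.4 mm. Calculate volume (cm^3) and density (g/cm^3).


Volume = 6.678 cm^3
Density = 0.910 g/cm^3


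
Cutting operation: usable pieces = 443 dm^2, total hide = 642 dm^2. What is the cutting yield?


Yield = usable / total x 100
Yield = 443 / 642 x 100 = 69.0%


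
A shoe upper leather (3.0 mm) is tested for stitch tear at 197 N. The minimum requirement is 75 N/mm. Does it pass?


STS = 65.7 N/mm
Passes: No

STS = 197 / 3.0 = 65.7 N/mm
Minimum required: 75 N/mm
Passes: No


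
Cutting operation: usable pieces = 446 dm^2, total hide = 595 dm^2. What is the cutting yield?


Yield = usable / total x 100
Yield = 446 / 595 x 100 = 75.0%


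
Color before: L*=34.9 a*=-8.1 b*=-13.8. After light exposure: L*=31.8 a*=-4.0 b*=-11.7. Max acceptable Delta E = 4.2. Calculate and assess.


dL = -3.1, da = 4.1, db = 2.1
dE = sqrt((-3.1)^2 + (4.1)^2 + (2.1)^2) = 5.55
Max = 4.2
Passes: No


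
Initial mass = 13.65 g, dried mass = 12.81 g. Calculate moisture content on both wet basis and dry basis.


Wet basis = 6.2%
Dry basis = 6.6%

Moisture lost = 13.65 - 12.81 = 0.84 g
Wet basis MC = 0.84 / 13.65 x 100 = 6.2%
Dry basis MC = 0.84 / 12.81 x 100 = 6.6%
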